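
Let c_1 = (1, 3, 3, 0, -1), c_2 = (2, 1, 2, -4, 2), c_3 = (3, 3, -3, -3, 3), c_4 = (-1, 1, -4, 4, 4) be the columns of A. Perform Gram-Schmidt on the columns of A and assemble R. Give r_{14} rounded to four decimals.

r_{14} = -3.1305

c_1 = (1, 3, 3, 0, -1); ‖c_1‖ = 4.4721, so e_1 = (0.2236, 0.6708, 0.6708, 0.0000, -0.2236).
r_{14} = e_1·c_4 = -3.1305.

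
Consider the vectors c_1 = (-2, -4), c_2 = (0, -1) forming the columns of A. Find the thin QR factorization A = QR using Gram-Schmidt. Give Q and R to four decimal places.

Q = [[-0.4472, 0.8944], [-0.8944, -0.4472]], R = [[4.4721, 0.8944], [0.0000, 0.4472]]

q_1 = c_1/‖c_1‖ = (-2, -4)/4.4721 = (-0.4472, -0.8944).
r_{12} = q_1·c_2 = 0.8944.
u_2 = c_2 − 0.8944·q_1 = (0.4000, -0.2000).
‖u_2‖ = 0.4472, so q_2 = (0.8944, -0.4472).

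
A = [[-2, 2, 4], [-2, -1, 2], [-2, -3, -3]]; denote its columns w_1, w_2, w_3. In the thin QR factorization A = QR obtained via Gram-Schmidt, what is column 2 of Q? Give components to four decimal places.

e_2 = (0.7493, -0.0937, -0.6556)

w_1 = (-2, -2, -2); ‖w_1‖ = 3.4641, so e_1 = (-0.5774, -0.5774, -0.5774).
e_1·w_2 = (-0.5774)·2 + (-0.5774)·(-1) + (-0.5774)·(-3) = 1.1547.
u_2 = w_2 − 1.1547·e_1 = (2.6667, -0.3333, -2.3333).
‖u_2‖ = 3.5590, so e_2 = (0.7493, -0.0937, -0.6556).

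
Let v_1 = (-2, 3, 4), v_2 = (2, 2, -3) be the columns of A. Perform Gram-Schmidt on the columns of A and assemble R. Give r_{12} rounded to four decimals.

v_1 = (-2, 3, 4); ‖v_1‖ = 5.3852, so q_1 = (-0.3714, 0.5571, 0.7428).
r_{12} = q_1·v_2 = -1.8570.

r_{12} = -1.8570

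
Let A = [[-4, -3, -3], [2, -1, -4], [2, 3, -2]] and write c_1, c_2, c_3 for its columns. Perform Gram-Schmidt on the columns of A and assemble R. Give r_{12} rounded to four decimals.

e_1 = c_1/‖c_1‖ = (-4, 2, 2)/4.8990 = (-0.8165, 0.4082, 0.4082).
r_{12} = e_1·c_2 = 3.2660.

r_{12} = 3.2660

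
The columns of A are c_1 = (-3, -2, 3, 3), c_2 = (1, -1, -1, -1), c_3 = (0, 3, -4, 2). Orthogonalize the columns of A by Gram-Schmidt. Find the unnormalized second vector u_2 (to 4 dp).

u_2 = (0.3226, -1.4516, -0.3226, -0.3226)

q_1 = c_1/‖c_1‖ = (-3, -2, 3, 3)/5.5678 = (-0.5388, -0.3592, 0.5388, 0.5388).
r_{12} = q_1·c_2 = -1.2572.
u_2 = c_2 + 1.2572·q_1 = (0.3226, -1.4516, -0.3226, -0.3226).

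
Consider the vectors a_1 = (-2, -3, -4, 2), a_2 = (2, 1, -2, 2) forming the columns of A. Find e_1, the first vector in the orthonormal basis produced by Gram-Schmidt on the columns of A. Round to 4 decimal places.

e_1 = (-0.3482, -0.5222, -0.6963, 0.3482)

e_1 = a_1/‖a_1‖ = (-2, -3, -4, 2)/5.7446 = (-0.3482, -0.5222, -0.6963, 0.3482).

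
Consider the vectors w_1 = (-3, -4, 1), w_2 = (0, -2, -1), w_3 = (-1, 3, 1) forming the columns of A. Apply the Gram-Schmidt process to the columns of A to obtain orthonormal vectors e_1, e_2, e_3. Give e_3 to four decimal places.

e_3 = (-0.6667, 0.3333, -0.6667)

w_1 = (-3, -4, 1); ‖w_1‖ = 5.0990, so e_1 = (-0.5883, -0.7845, 0.1961).
e_1·w_2 = (-0.5883)·0 + (-0.7845)·(-2) + 0.1961·(-1) = 1.3728.
u_2 = w_2 − 1.3728·e_1 = (0.8077, -0.9231, -1.2692).
‖u_2‖ = 1.7650, so e_2 = (0.4576, -0.5230, -0.7191).
e_1·w_3 = (-0.5883)·(-1) + (-0.7845)·3 + 0.1961·1 = -1.5689; e_2·w_3 = 0.4576·(-1) + (-0.5230)·3 + (-0.7191)·1 = -2.7456.
u_3 = w_3 + 1.5689·e_1 + 2.7456·e_2 = (-0.6667, 0.3333, -0.6667).
‖u_3‖ = 1.0000, so e_3 = (-0.6667, 0.3333, -0.6667).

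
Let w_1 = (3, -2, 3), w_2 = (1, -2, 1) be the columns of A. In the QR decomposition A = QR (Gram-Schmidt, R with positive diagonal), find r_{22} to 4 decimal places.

r_{22} = 1.2060

w_1 = (3, -2, 3); ‖w_1‖ = 4.6904, so e_1 = (0.6396, -0.4264, 0.6396).
e_1·w_2 = 0.6396·1 + (-0.4264)·(-2) + 0.6396·1 = 2.1320.
u_2 = w_2 − 2.1320·e_1 = (-0.3636, -1.0909, -0.3636).
r_{22} = ‖u_2‖ = 1.2060.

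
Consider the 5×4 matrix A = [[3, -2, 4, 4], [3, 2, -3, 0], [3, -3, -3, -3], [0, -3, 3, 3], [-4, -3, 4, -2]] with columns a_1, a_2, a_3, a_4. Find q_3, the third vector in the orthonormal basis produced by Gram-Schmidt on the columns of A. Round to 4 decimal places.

a_1 = (3, 3, 3, 0, -4); ‖a_1‖ = 6.5574, so q_1 = (0.4575, 0.4575, 0.4575, 0.0000, -0.6100).
q_1·a_2 = 0.4575·(-2) + 0.4575·2 + 0.4575·(-3) + 0.0000·(-3) + (-0.6100)·(-3) = 0.4575.
u_2 = a_2 − 0.4575·q_1 = (-2.2093, 1.7907, -3.2093, -3.0000, -2.7209).
‖u_2‖ = 5.8984, so q_2 = (-0.3746, 0.3036, -0.5441, -0.5086, -0.4613).
q_1·a_3 = 0.4575·4 + 0.4575·(-3) + 0.4575·(-3) + 0.0000·3 + (-0.6100)·4 = -3.3550; q_2·a_3 = (-0.3746)·4 + 0.3036·(-3) + (-0.5441)·(-3) + (-0.5086)·3 + (-0.4613)·4 = -4.1478.
u_3 = a_3 + 3.3550·q_1 + 4.1478·q_2 = (3.9813, -0.2059, -3.7219, 0.8904, 0.0401).
‖u_3‖ = 5.5263, so q_3 = (0.7204, -0.0373, -0.6735, 0.1611, 0.0073).

q_3 = (0.7204, -0.0373, -0.6735, 0.1611, 0.0073)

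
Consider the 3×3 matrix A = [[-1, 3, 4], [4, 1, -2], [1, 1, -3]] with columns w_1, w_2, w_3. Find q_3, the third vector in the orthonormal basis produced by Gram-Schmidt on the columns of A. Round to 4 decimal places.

w_1 = (-1, 4, 1); ‖w_1‖ = 4.2426, so q_1 = (-0.2357, 0.9428, 0.2357).
q_1·w_2 = (-0.2357)·3 + 0.9428·1 + 0.2357·1 = 0.4714.
u_2 = w_2 − 0.4714·q_1 = (3.1111, 0.5556, 0.8889).
‖u_2‖ = 3.2830, so q_2 = (0.9477, 0.1692, 0.2708).
q_1·w_3 = (-0.2357)·4 + 0.9428·(-2) + 0.2357·(-3) = -3.5355; q_2·w_3 = 0.9477·4 + 0.1692·(-2) + 0.2708·(-3) = 2.6399.
u_3 = w_3 + 3.5355·q_1 − 2.6399·q_2 = (0.6649, 0.8866, -2.8814).
‖u_3‖ = 3.0872, so q_3 = (0.2154, 0.2872, -0.9333).

q_3 = (0.2154, 0.2872, -0.9333)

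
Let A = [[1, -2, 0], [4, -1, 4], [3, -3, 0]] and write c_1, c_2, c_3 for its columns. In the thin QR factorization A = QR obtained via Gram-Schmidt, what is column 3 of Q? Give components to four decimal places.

e_3 = (0.7634, 0.2545, -0.5937)

c_1 = (1, 4, 3); ‖c_1‖ = 5.0990, so e_1 = (0.1961, 0.7845, 0.5883).
e_1·c_2 = 0.1961·(-2) + 0.7845·(-1) + 0.5883·(-3) = -2.9417.
u_2 = c_2 + 2.9417·e_1 = (-1.4231, 1.3077, -1.2692).
‖u_2‖ = 2.3122, so e_2 = (-0.6155, 0.5656, -0.5489).
e_1·c_3 = 0.1961·0 + 0.7845·4 + 0.5883·0 = 3.1379; e_2·c_3 = (-0.6155)·0 + 0.5656·4 + (-0.5489)·0 = 2.2623.
u_3 = c_3 − 3.1379·e_1 − 2.2623·e_2 = (0.7770, 0.2590, -0.6043).
‖u_3‖ = 1.0178, so e_3 = (0.7634, 0.2545, -0.5937).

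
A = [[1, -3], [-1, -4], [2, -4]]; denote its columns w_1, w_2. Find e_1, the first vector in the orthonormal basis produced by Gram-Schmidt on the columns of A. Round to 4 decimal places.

e_1 = (0.4082, -0.4082, 0.8165)

e_1 = w_1/‖w_1‖ = (1, -1, 2)/2.4495 = (0.4082, -0.4082, 0.8165).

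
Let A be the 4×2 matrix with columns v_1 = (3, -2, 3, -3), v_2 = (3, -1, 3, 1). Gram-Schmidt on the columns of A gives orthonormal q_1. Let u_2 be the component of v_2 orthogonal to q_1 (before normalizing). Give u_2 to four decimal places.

v_1 = (3, -2, 3, -3); ‖v_1‖ = 5.5678, so q_1 = (0.5388, -0.3592, 0.5388, -0.5388).
q_1·v_2 = 0.5388·3 + (-0.3592)·(-1) + 0.5388·3 + (-0.5388)·1 = 3.0533.
u_2 = v_2 − 3.0533·q_1 = (1.3548, 0.0968, 1.3548, 2.6452).

u_2 = (1.3548, 0.0968, 1.3548, 2.6452)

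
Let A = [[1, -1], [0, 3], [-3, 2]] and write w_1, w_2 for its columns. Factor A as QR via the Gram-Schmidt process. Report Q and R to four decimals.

Q = [[0.3162, -0.0994], [0.0000, 0.9945], [-0.9487, -0.0331]], R = [[3.1623, -2.2136], [0.0000, 3.0166]]

q_1 = w_1/‖w_1‖ = (1, 0, -3)/3.1623 = (0.3162, 0.0000, -0.9487).
r_{12} = q_1·w_2 = -2.2136.
u_2 = w_2 + 2.2136·q_1 = (-0.3000, 3.0000, -0.1000).
‖u_2‖ = 3.0166, so q_2 = (-0.0994, 0.9945, -0.0331).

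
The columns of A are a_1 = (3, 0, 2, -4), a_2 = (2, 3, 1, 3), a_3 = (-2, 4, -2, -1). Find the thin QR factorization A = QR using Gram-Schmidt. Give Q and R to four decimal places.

q_1 = a_1/‖a_1‖ = (3, 0, 2, -4)/5.3852 = (0.5571, 0.0000, 0.3714, -0.7428).
r_{12} = q_1·a_2 = -0.7428.
u_2 = a_2 + 0.7428·q_1 = (2.4138, 3.0000, 1.2759, 2.4483).
‖u_2‖ = 4.7380, so q_2 = (0.5095, 0.6332, 0.2693, 0.5167).
r_{13} = q_1·a_3 = -1.1142; r_{23} = q_2·a_3 = 0.4585.
u_3 = a_3 + 1.1142·q_1 − 0.4585·q_2 = (-1.6129, 3.7097, -1.7097, -2.0645).
‖u_3‖ = 4.8527, so q_3 = (-0.3324, 0.7645, -0.3523, -0.4254).

Q = [[0.5571, 0.5095, -0.3324], [0.0000, 0.6332, 0.7645], [0.3714, 0.2693, -0.3523], [-0.7428, 0.5167, -0.4254]], R = [[5.3852, -0.7428, -1.1142], [0.0000, 4.7380, 0.4585], [0.0000, 0.0000, 4.8527]]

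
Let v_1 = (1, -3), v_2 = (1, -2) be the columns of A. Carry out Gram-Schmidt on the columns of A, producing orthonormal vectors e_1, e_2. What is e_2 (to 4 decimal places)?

e_2 = (0.9487, 0.3162)

e_1 = v_1/‖v_1‖ = (1, -3)/3.1623 = (0.3162, -0.9487).
r_{12} = e_1·v_2 = 2.2136.
u_2 = v_2 − 2.2136·e_1 = (0.3000, 0.1000).
‖u_2‖ = 0.3162, so e_2 = (0.9487, 0.3162).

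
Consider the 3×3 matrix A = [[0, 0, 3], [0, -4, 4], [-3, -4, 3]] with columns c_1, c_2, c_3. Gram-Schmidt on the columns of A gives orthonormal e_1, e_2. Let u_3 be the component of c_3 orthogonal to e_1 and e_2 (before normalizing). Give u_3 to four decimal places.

u_3 = (3.0000, 0.0000, 0.0000)

c_1 = (0, 0, -3); ‖c_1‖ = 3.0000, so e_1 = (0.0000, 0.0000, -1.0000).
e_1·c_2 = 0.0000·0 + 0.0000·(-4) + (-1.0000)·(-4) = 4.0000.
u_2 = c_2 − 4.0000·e_1 = (0.0000, -4.0000, 0.0000).
‖u_2‖ = 4.0000, so e_2 = (0.0000, -1.0000, 0.0000).
e_1·c_3 = 0.0000·3 + 0.0000·4 + (-1.0000)·3 = -3.0000; e_2·c_3 = 0.0000·3 + (-1.0000)·4 + 0.0000·3 = -4.0000.
u_3 = c_3 + 3.0000·e_1 + 4.0000·e_2 = (3.0000, 0.0000, 0.0000).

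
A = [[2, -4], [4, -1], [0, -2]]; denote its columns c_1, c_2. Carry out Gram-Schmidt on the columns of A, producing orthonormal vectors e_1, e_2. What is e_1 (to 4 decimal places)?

e_1 = (0.4472, 0.8944, 0.0000)

c_1 = (2, 4, 0); ‖c_1‖ = 4.4721, so e_1 = (0.4472, 0.8944, 0.0000).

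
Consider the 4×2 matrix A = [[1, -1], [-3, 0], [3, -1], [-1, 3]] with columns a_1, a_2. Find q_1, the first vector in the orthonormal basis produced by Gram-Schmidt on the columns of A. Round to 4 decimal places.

q_1 = (0.2236, -0.6708, 0.6708, -0.2236)

q_1 = a_1/‖a_1‖ = (1, -3, 3, -1)/4.4721 = (0.2236, -0.6708, 0.6708, -0.2236).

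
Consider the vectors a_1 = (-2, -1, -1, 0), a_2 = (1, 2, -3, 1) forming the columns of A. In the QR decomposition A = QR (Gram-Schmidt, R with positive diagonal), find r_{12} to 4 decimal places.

a_1 = (-2, -1, -1, 0); ‖a_1‖ = 2.4495, so e_1 = (-0.8165, -0.4082, -0.4082, 0.0000).
r_{12} = e_1·a_2 = -0.4082.

r_{12} = -0.4082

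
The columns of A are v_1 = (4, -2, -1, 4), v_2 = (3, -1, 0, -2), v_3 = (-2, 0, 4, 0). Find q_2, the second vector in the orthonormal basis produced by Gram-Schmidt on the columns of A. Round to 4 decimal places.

q_2 = (0.6515, -0.1872, 0.0449, -0.7338)

v_1 = (4, -2, -1, 4); ‖v_1‖ = 6.0828, so q_1 = (0.6576, -0.3288, -0.1644, 0.6576).
q_1·v_2 = 0.6576·3 + (-0.3288)·(-1) + (-0.1644)·0 + 0.6576·(-2) = 0.9864.
u_2 = v_2 − 0.9864·q_1 = (2.3514, -0.6757, 0.1622, -2.6486).
‖u_2‖ = 3.6093, so q_2 = (0.6515, -0.1872, 0.0449, -0.7338).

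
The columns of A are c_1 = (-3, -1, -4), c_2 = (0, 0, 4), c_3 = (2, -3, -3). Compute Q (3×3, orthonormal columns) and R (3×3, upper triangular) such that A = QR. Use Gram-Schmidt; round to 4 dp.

c_1 = (-3, -1, -4); ‖c_1‖ = 5.0990, so q_1 = (-0.5883, -0.1961, -0.7845).
q_1·c_2 = (-0.5883)·0 + (-0.1961)·0 + (-0.7845)·4 = -3.1379.
u_2 = c_2 + 3.1379·q_1 = (-1.8462, -0.6154, 1.5385).
‖u_2‖ = 2.4807, so q_2 = (-0.7442, -0.2481, 0.6202).
q_1·c_3 = (-0.5883)·2 + (-0.1961)·(-3) + (-0.7845)·(-3) = 1.7650; q_2·c_3 = (-0.7442)·2 + (-0.2481)·(-3) + 0.6202·(-3) = -2.6047.
u_3 = c_3 − 1.7650·q_1 + 2.6047·q_2 = (1.1000, -3.3000, 0.0000).
‖u_3‖ = 3.4785, so q_3 = (0.3162, -0.9487, 0.0000).

Q = [[-0.5883, -0.7442, 0.3162], [-0.1961, -0.2481, -0.9487], [-0.7845, 0.6202, 0.0000]], R = [[5.0990, -3.1379, 1.7650], [0.0000, 2.4807, -2.6047], [0.0000, 0.0000, 3.4785]]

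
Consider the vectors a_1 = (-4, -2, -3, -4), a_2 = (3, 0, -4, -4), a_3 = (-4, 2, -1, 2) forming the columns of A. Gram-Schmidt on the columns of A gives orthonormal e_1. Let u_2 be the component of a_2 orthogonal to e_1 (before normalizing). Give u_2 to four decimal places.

e_1 = a_1/‖a_1‖ = (-4, -2, -3, -4)/6.7082 = (-0.5963, -0.2981, -0.4472, -0.5963).
r_{12} = e_1·a_2 = 2.3851.
u_2 = a_2 − 2.3851·e_1 = (4.4222, 0.7111, -2.9333, -2.5778).

u_2 = (4.4222, 0.7111, -2.9333, -2.5778)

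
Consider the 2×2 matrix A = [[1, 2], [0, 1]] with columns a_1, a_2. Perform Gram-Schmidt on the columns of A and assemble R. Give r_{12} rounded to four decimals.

r_{12} = 2.0000

a_1 = (1, 0); ‖a_1‖ = 1.0000, so e_1 = (1.0000, 0.0000).
r_{12} = e_1·a_2 = 2.0000.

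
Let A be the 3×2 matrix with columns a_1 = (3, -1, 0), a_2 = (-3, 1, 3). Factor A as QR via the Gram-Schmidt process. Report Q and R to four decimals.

Q = [[0.9487, 0.0000], [-0.3162, 0.0000], [0.0000, 1.0000]], R = [[3.1623, -3.1623], [0.0000, 3.0000]]

a_1 = (3, -1, 0); ‖a_1‖ = 3.1623, so e_1 = (0.9487, -0.3162, 0.0000).
e_1·a_2 = 0.9487·(-3) + (-0.3162)·1 + 0.0000·3 = -3.1623.
u_2 = a_2 + 3.1623·e_1 = (0.0000, 0.0000, 3.0000).
‖u_2‖ = 3.0000, so e_2 = (0.0000, 0.0000, 1.0000).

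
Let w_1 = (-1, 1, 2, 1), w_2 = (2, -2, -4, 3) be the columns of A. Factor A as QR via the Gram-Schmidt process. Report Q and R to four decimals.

w_1 = (-1, 1, 2, 1); ‖w_1‖ = 2.6458, so q_1 = (-0.3780, 0.3780, 0.7559, 0.3780).
q_1·w_2 = (-0.3780)·2 + 0.3780·(-2) + 0.7559·(-4) + 0.3780·3 = -3.4017.
u_2 = w_2 + 3.4017·q_1 = (0.7143, -0.7143, -1.4286, 4.2857).
‖u_2‖ = 4.6291, so q_2 = (0.1543, -0.1543, -0.3086, 0.9258).

Q = [[-0.3780, 0.1543], [0.3780, -0.1543], [0.7559, -0.3086], [0.3780, 0.9258]], R = [[2.6458, -3.4017], [0.0000, 4.6291]]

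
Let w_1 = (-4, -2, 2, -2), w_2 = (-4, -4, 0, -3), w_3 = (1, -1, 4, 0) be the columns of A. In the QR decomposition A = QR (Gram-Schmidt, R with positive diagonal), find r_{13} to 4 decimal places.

q_1 = w_1/‖w_1‖ = (-4, -2, 2, -2)/5.2915 = (-0.7559, -0.3780, 0.3780, -0.3780).
r_{13} = q_1·w_3 = 1.1339.

r_{13} = 1.1339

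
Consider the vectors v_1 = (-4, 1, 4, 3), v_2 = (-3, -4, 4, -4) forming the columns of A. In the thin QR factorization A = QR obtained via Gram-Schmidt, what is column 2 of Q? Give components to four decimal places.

q_2 = (-0.2537, -0.5855, 0.3904, -0.6636)

v_1 = (-4, 1, 4, 3); ‖v_1‖ = 6.4807, so q_1 = (-0.6172, 0.1543, 0.6172, 0.4629).
q_1·v_2 = (-0.6172)·(-3) + 0.1543·(-4) + 0.6172·4 + 0.4629·(-4) = 1.8516.
u_2 = v_2 − 1.8516·q_1 = (-1.8571, -4.2857, 2.8571, -4.8571).
‖u_2‖ = 7.3193, so q_2 = (-0.2537, -0.5855, 0.3904, -0.6636).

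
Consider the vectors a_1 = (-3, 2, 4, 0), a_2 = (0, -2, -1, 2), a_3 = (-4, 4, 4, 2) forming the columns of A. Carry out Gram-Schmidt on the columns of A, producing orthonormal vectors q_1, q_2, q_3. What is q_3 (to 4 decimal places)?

q_3 = (-0.0156, 0.7418, -0.3826, 0.5505)

a_1 = (-3, 2, 4, 0); ‖a_1‖ = 5.3852, so q_1 = (-0.5571, 0.3714, 0.7428, 0.0000).
q_1·a_2 = (-0.5571)·0 + 0.3714·(-2) + 0.7428·(-1) + 0.0000·2 = -1.4856.
u_2 = a_2 + 1.4856·q_1 = (-0.8276, -1.4483, 0.1034, 2.0000).
‖u_2‖ = 2.6064, so q_2 = (-0.3175, -0.5557, 0.0397, 0.7674).
q_1·a_3 = (-0.5571)·(-4) + 0.3714·4 + 0.7428·4 + 0.0000·2 = 6.6850; q_2·a_3 = (-0.3175)·(-4) + (-0.5557)·4 + 0.0397·4 + 0.7674·2 = 0.7409.
u_3 = a_3 − 6.6850·q_1 − 0.7409·q_2 = (-0.0406, 1.9289, -0.9949, 1.4315).
‖u_3‖ = 2.6003, so q_3 = (-0.0156, 0.7418, -0.3826, 0.5505).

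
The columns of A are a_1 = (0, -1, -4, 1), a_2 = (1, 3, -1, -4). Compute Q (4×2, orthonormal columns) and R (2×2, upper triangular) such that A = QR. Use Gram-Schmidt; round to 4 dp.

a_1 = (0, -1, -4, 1); ‖a_1‖ = 4.2426, so e_1 = (0.0000, -0.2357, -0.9428, 0.2357).
e_1·a_2 = 0.0000·1 + (-0.2357)·3 + (-0.9428)·(-1) + 0.2357·(-4) = -0.7071.
u_2 = a_2 + 0.7071·e_1 = (1.0000, 2.8333, -1.6667, -3.8333).
‖u_2‖ = 5.1478, so e_2 = (0.1943, 0.5504, -0.3238, -0.7447).

Q = [[0.0000, 0.1943], [-0.2357, 0.5504], [-0.9428, -0.3238], [0.2357, -0.7447]], R = [[4.2426, -0.7071], [0.0000, 5.1478]]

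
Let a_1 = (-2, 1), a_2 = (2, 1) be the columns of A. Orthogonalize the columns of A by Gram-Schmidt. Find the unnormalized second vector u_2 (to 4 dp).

u_2 = (0.8000, 1.6000)

e_1 = a_1/‖a_1‖ = (-2, 1)/2.2361 = (-0.8944, 0.4472).
r_{12} = e_1·a_2 = -1.3416.
u_2 = a_2 + 1.3416·e_1 = (0.8000, 1.6000).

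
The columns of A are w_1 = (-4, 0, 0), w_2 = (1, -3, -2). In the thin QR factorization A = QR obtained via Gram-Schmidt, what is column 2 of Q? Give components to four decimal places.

e_2 = (0.0000, -0.8321, -0.5547)

w_1 = (-4, 0, 0); ‖w_1‖ = 4.0000, so e_1 = (-1.0000, 0.0000, 0.0000).
e_1·w_2 = (-1.0000)·1 + 0.0000·(-3) + 0.0000·(-2) = -1.0000.
u_2 = w_2 + 1.0000·e_1 = (0.0000, -3.0000, -2.0000).
‖u_2‖ = 3.6056, so e_2 = (0.0000, -0.8321, -0.5547).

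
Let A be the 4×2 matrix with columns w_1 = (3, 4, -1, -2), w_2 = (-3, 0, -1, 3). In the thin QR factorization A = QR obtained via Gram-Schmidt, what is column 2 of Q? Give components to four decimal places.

e_2 = (-0.4532, 0.5287, -0.4154, 0.5853)

e_1 = w_1/‖w_1‖ = (3, 4, -1, -2)/5.4772 = (0.5477, 0.7303, -0.1826, -0.3651).
r_{12} = e_1·w_2 = -2.5560.
u_2 = w_2 + 2.5560·e_1 = (-1.6000, 1.8667, -1.4667, 2.0667).
‖u_2‖ = 3.5308, so e_2 = (-0.4532, 0.5287, -0.4154, 0.5853).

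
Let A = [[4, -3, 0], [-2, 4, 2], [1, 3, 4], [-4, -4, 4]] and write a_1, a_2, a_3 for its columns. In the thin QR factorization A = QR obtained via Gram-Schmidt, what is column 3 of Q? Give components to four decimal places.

a_1 = (4, -2, 1, -4); ‖a_1‖ = 6.0828, so q_1 = (0.6576, -0.3288, 0.1644, -0.6576).
q_1·a_2 = 0.6576·(-3) + (-0.3288)·4 + 0.1644·3 + (-0.6576)·(-4) = -0.1644.
u_2 = a_2 + 0.1644·q_1 = (-2.8919, 3.9459, 3.0270, -4.1081).
‖u_2‖ = 7.0692, so q_2 = (-0.4091, 0.5582, 0.4282, -0.5811).
q_1·a_3 = 0.6576·0 + (-0.3288)·2 + 0.1644·4 + (-0.6576)·4 = -2.6304; q_2·a_3 = (-0.4091)·0 + 0.5582·2 + 0.4282·4 + (-0.5811)·4 = 0.5047.
u_3 = a_3 + 2.6304·q_1 − 0.5047·q_2 = (1.9362, 0.8534, 4.2163, 2.5635).
‖u_3‖ = 5.3690, so q_3 = (0.3606, 0.1590, 0.7853, 0.4775).

q_3 = (0.3606, 0.1590, 0.7853, 0.4775)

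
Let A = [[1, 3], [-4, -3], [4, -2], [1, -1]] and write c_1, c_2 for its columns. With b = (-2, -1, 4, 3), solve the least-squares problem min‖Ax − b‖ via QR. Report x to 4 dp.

c_1 = (1, -4, 4, 1); ‖c_1‖ = 5.8310, so e_1 = (0.1715, -0.6860, 0.6860, 0.1715).
e_1·c_2 = 0.1715·3 + (-0.6860)·(-3) + 0.6860·(-2) + 0.1715·(-1) = 1.0290.
u_2 = c_2 − 1.0290·e_1 = (2.8235, -2.2941, -2.7059, -1.1765).
‖u_2‖ = 4.6841, so e_2 = (0.6028, -0.4898, -0.5777, -0.2512).
Qᵀb = (3.6015, -3.7800).
Back-substitute: x_2 = -3.7800/4.6841 = -0.8070.
x_1 = (3.6015 − 1.0290·(-0.8070))/5.8310 = 0.7601.

x = (0.7601, -0.8070)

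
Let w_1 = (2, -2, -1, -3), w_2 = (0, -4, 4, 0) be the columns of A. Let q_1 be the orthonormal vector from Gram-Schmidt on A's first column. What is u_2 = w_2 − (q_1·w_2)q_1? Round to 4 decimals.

u_2 = (-0.4444, -3.5556, 4.2222, 0.6667)

w_1 = (2, -2, -1, -3); ‖w_1‖ = 4.2426, so q_1 = (0.4714, -0.4714, -0.2357, -0.7071).
q_1·w_2 = 0.4714·0 + (-0.4714)·(-4) + (-0.2357)·4 + (-0.7071)·0 = 0.9428.
u_2 = w_2 − 0.9428·q_1 = (-0.4444, -3.5556, 4.2222, 0.6667).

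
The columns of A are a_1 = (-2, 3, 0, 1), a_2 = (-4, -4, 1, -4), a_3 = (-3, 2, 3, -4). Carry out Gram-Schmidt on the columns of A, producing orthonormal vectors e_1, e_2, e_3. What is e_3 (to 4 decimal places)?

a_1 = (-2, 3, 0, 1); ‖a_1‖ = 3.7417, so e_1 = (-0.5345, 0.8018, 0.0000, 0.2673).
e_1·a_2 = (-0.5345)·(-4) + 0.8018·(-4) + 0.0000·1 + 0.2673·(-4) = -2.1381.
u_2 = a_2 + 2.1381·e_1 = (-5.1429, -2.2857, 1.0000, -3.4286).
‖u_2‖ = 6.6655, so e_2 = (-0.7716, -0.3429, 0.1500, -0.5144).
e_1·a_3 = (-0.5345)·(-3) + 0.8018·2 + 0.0000·3 + 0.2673·(-4) = 2.1381; e_2·a_3 = (-0.7716)·(-3) + (-0.3429)·2 + 0.1500·3 + (-0.5144)·(-4) = 4.1365.
u_3 = a_3 − 2.1381·e_1 − 4.1365·e_2 = (1.3344, 1.7042, 2.3794, -2.4437).
‖u_3‖ = 4.0396, so e_3 = (0.3303, 0.4219, 0.5890, -0.6049).

e_3 = (0.3303, 0.4219, 0.5890, -0.6049)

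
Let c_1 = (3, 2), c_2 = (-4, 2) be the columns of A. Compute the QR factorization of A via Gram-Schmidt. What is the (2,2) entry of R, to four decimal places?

r_{22} = 3.8829

c_1 = (3, 2); ‖c_1‖ = 3.6056, so q_1 = (0.8321, 0.5547).
q_1·c_2 = 0.8321·(-4) + 0.5547·2 = -2.2188.
u_2 = c_2 + 2.2188·q_1 = (-2.1538, 3.2308).
r_{22} = ‖u_2‖ = 3.8829.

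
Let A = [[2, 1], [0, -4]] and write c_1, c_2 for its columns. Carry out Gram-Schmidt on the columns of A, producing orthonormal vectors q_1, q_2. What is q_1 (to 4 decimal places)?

q_1 = (1.0000, 0.0000)

c_1 = (2, 0); ‖c_1‖ = 2.0000, so q_1 = (1.0000, 0.0000).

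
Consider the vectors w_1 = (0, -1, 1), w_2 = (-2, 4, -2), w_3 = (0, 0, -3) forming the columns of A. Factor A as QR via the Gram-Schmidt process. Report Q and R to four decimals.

w_1 = (0, -1, 1); ‖w_1‖ = 1.4142, so q_1 = (0.0000, -0.7071, 0.7071).
q_1·w_2 = 0.0000·(-2) + (-0.7071)·4 + 0.7071·(-2) = -4.2426.
u_2 = w_2 + 4.2426·q_1 = (-2.0000, 1.0000, 1.0000).
‖u_2‖ = 2.4495, so q_2 = (-0.8165, 0.4082, 0.4082).
q_1·w_3 = 0.0000·0 + (-0.7071)·0 + 0.7071·(-3) = -2.1213; q_2·w_3 = (-0.8165)·0 + 0.4082·0 + 0.4082·(-3) = -1.2247.
u_3 = w_3 + 2.1213·q_1 + 1.2247·q_2 = (-1.0000, -1.0000, -1.0000).
‖u_3‖ = 1.7321, so q_3 = (-0.5774, -0.5774, -0.5774).

Q = [[0.0000, -0.8165, -0.5774], [-0.7071, 0.4082, -0.5774], [0.7071, 0.4082, -0.5774]], R = [[1.4142, -4.2426, -2.1213], [0.0000, 2.4495, -1.2247], [0.0000, 0.0000, 1.7321]]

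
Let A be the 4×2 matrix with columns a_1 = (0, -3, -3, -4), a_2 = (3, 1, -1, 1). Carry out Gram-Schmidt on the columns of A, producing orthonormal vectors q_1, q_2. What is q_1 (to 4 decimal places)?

q_1 = (0.0000, -0.5145, -0.5145, -0.6860)

q_1 = a_1/‖a_1‖ = (0, -3, -3, -4)/5.8310 = (0.0000, -0.5145, -0.5145, -0.6860).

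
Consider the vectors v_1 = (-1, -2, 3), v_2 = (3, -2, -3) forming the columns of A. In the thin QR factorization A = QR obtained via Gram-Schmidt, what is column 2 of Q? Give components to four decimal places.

e_2 = (0.5817, -0.7528, -0.3080)

v_1 = (-1, -2, 3); ‖v_1‖ = 3.7417, so e_1 = (-0.2673, -0.5345, 0.8018).
e_1·v_2 = (-0.2673)·3 + (-0.5345)·(-2) + 0.8018·(-3) = -2.1381.
u_2 = v_2 + 2.1381·e_1 = (2.4286, -3.1429, -1.2857).
‖u_2‖ = 4.1748, so e_2 = (0.5817, -0.7528, -0.3080).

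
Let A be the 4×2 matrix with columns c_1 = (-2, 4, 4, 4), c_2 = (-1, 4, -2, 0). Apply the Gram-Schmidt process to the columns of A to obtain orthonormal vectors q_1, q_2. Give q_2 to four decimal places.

q_2 = (-0.1409, 0.7397, -0.6340, -0.1761)

c_1 = (-2, 4, 4, 4); ‖c_1‖ = 7.2111, so q_1 = (-0.2774, 0.5547, 0.5547, 0.5547).
q_1·c_2 = (-0.2774)·(-1) + 0.5547·4 + 0.5547·(-2) + 0.5547·0 = 1.3868.
u_2 = c_2 − 1.3868·q_1 = (-0.6154, 3.2308, -2.7692, -0.7692).
‖u_2‖ = 4.3677, so q_2 = (-0.1409, 0.7397, -0.6340, -0.1761).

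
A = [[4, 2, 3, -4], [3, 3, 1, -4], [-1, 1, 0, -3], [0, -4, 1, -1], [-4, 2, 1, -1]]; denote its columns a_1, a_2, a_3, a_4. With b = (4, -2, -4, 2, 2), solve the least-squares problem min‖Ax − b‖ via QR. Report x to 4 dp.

a_1 = (4, 3, -1, 0, -4); ‖a_1‖ = 6.4807, so e_1 = (0.6172, 0.4629, -0.1543, 0.0000, -0.6172).
e_1·a_2 = 0.6172·2 + 0.4629·3 + (-0.1543)·1 + 0.0000·(-4) + (-0.6172)·2 = 1.2344.
u_2 = a_2 − 1.2344·e_1 = (1.2381, 2.4286, 1.1905, -4.0000, 2.7619).
‖u_2‖ = 5.6988, so e_2 = (0.2173, 0.4262, 0.2089, -0.7019, 0.4846).
e_1·a_3 = 0.6172·3 + 0.4629·1 + (-0.1543)·0 + 0.0000·1 + (-0.6172)·1 = 1.6973; e_2·a_3 = 0.2173·3 + 0.4262·1 + 0.2089·0 + (-0.7019)·1 + 0.4846·1 = 0.8607.
u_3 = a_3 − 1.6973·e_1 − 0.8607·e_2 = (1.7654, -0.1525, 0.0821, 1.6041, 1.6305).
‖u_3‖ = 2.8945, so e_3 = (0.6099, -0.0527, 0.0284, 0.5542, 0.5633).
e_1·a_4 = 0.6172·(-4) + 0.4629·(-4) + (-0.1543)·(-3) + 0.0000·(-1) + (-0.6172)·(-1) = -3.2404; e_2·a_4 = 0.2173·(-4) + 0.4262·(-4) + 0.2089·(-3) + (-0.7019)·(-1) + 0.4846·(-1) = -2.9831; e_3·a_4 = 0.6099·(-4) + (-0.0527)·(-4) + 0.0284·(-3) + 0.5542·(-1) + 0.5633·(-1) = -3.4315.
u_4 = a_4 + 3.2404·e_1 + 2.9831·e_2 + 3.4315·e_3 = (0.7410, -1.4095, -2.7795, -1.1922, 0.3787).
‖u_4‖ = 3.4389, so e_4 = (0.2155, -0.4099, -0.8082, -0.3467, 0.1101).
Qᵀb = (0.9258, -1.2534, 4.6665, 4.4416).
Back-substitute: x_4 = 4.4416/3.4389 = 1.2916.
x_3 = (4.6665 + 3.4315·1.2916)/2.8945 = 3.1433.
x_2 = (-1.2534 − 0.8607·3.1433 + 2.9831·1.2916)/5.6988 = -0.0186.
x_1 = (0.9258 − 1.2344·(-0.0186) − 1.6973·3.1433 + 3.2404·1.2916)/6.4807 = -0.0311.

x = (-0.0311, -0.0186, 3.1433, 1.2916)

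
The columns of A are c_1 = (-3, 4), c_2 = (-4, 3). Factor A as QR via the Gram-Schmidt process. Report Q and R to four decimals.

Q = [[-0.6000, -0.8000], [0.8000, -0.6000]], R = [[5.0000, 4.8000], [0.0000, 1.4000]]

c_1 = (-3, 4); ‖c_1‖ = 5.0000, so q_1 = (-0.6000, 0.8000).
q_1·c_2 = (-0.6000)·(-4) + 0.8000·3 = 4.8000.
u_2 = c_2 − 4.8000·q_1 = (-1.1200, -0.8400).
‖u_2‖ = 1.4000, so q_2 = (-0.8000, -0.6000).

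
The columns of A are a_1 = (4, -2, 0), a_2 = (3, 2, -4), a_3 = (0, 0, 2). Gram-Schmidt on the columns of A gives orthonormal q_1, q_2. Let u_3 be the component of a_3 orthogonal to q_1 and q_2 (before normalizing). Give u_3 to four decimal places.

u_3 = (0.4341, 0.8682, 0.7597)

q_1 = a_1/‖a_1‖ = (4, -2, 0)/4.4721 = (0.8944, -0.4472, 0.0000).
r_{12} = q_1·a_2 = 1.7889.
u_2 = a_2 − 1.7889·q_1 = (1.4000, 2.8000, -4.0000).
‖u_2‖ = 5.0794, so q_2 = (0.2756, 0.5512, -0.7875).
r_{13} = q_1·a_3 = 0.0000; r_{23} = q_2·a_3 = -1.5750.
u_3 = a_3 + 0.0000·q_1 + 1.5750·q_2 = (0.4341, 0.8682, 0.7597).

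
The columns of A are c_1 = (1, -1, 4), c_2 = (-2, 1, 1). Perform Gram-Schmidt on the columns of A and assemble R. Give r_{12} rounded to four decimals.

e_1 = c_1/‖c_1‖ = (1, -1, 4)/4.2426 = (0.2357, -0.2357, 0.9428).
r_{12} = e_1·c_2 = 0.2357.

r_{12} = 0.2357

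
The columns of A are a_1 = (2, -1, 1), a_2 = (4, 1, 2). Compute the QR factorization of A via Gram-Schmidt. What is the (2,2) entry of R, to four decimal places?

r_{22} = 2.7386

a_1 = (2, -1, 1); ‖a_1‖ = 2.4495, so q_1 = (0.8165, -0.4082, 0.4082).
q_1·a_2 = 0.8165·4 + (-0.4082)·1 + 0.4082·2 = 3.6742.
u_2 = a_2 − 3.6742·q_1 = (1.0000, 2.5000, 0.5000).
r_{22} = ‖u_2‖ = 2.7386.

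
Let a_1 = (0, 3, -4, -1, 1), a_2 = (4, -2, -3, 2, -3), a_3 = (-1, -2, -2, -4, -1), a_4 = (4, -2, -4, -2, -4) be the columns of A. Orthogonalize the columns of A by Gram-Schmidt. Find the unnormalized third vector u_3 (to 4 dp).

a_1 = (0, 3, -4, -1, 1); ‖a_1‖ = 5.1962, so e_1 = (0.0000, 0.5774, -0.7698, -0.1925, 0.1925).
e_1·a_2 = 0.0000·4 + 0.5774·(-2) + (-0.7698)·(-3) + (-0.1925)·2 + 0.1925·(-3) = 0.1925.
u_2 = a_2 − 0.1925·e_1 = (4.0000, -2.1111, -2.8519, 2.0370, -3.0370).
‖u_2‖ = 6.4779, so e_2 = (0.6175, -0.3259, -0.4402, 0.3145, -0.4688).
e_1·a_3 = 0.0000·(-1) + 0.5774·(-2) + (-0.7698)·(-2) + (-0.1925)·(-4) + 0.1925·(-1) = 0.9623; e_2·a_3 = 0.6175·(-1) + (-0.3259)·(-2) + (-0.4402)·(-2) + 0.3145·(-4) + (-0.4688)·(-1) = 0.1258.
u_3 = a_3 − 0.9623·e_1 − 0.1258·e_2 = (-1.0777, -2.5146, -1.2039, -3.8544, -1.1262).

u_3 = (-1.0777, -2.5146, -1.2039, -3.8544, -1.1262)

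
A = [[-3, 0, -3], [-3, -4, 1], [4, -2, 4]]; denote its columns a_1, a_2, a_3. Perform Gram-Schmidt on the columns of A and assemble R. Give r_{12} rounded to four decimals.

r_{12} = 0.6860

a_1 = (-3, -3, 4); ‖a_1‖ = 5.8310, so e_1 = (-0.5145, -0.5145, 0.6860).
r_{12} = e_1·a_2 = 0.6860.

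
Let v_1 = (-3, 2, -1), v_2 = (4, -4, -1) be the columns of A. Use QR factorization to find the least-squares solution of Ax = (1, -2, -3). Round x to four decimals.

e_1 = v_1/‖v_1‖ = (-3, 2, -1)/3.7417 = (-0.8018, 0.5345, -0.2673).
r_{12} = e_1·v_2 = -5.0780.
u_2 = v_2 + 5.0780·e_1 = (-0.0714, -1.2857, -2.3571).
‖u_2‖ = 2.6859, so e_2 = (-0.0266, -0.4787, -0.8776).
Qᵀb = (-1.0690, 3.5635).
Back-substitute: x_2 = 3.5635/2.6859 = 1.3267.
x_1 = (-1.0690 + 5.0780·1.3267)/3.7417 = 1.5149.

x = (1.5149, 1.3267)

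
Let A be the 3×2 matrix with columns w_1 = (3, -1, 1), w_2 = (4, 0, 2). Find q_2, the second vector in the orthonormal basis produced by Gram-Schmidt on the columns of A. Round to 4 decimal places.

w_1 = (3, -1, 1); ‖w_1‖ = 3.3166, so q_1 = (0.9045, -0.3015, 0.3015).
q_1·w_2 = 0.9045·4 + (-0.3015)·0 + 0.3015·2 = 4.2212.
u_2 = w_2 − 4.2212·q_1 = (0.1818, 1.2727, 0.7273).
‖u_2‖ = 1.4771, so q_2 = (0.1231, 0.8616, 0.4924).

q_2 = (0.1231, 0.8616, 0.4924)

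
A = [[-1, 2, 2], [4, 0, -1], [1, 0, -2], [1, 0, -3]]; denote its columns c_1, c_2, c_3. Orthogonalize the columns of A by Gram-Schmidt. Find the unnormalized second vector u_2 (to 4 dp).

u_2 = (1.8947, 0.4211, 0.1053, 0.1053)

c_1 = (-1, 4, 1, 1); ‖c_1‖ = 4.3589, so e_1 = (-0.2294, 0.9177, 0.2294, 0.2294).
e_1·c_2 = (-0.2294)·2 + 0.9177·0 + 0.2294·0 + 0.2294·0 = -0.4588.
u_2 = c_2 + 0.4588·e_1 = (1.8947, 0.4211, 0.1053, 0.1053).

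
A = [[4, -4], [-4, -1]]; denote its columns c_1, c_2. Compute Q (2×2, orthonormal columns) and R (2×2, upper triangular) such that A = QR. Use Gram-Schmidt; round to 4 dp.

Q = [[0.7071, -0.7071], [-0.7071, -0.7071]], R = [[5.6569, -2.1213], [0.0000, 3.5355]]

c_1 = (4, -4); ‖c_1‖ = 5.6569, so q_1 = (0.7071, -0.7071).
q_1·c_2 = 0.7071·(-4) + (-0.7071)·(-1) = -2.1213.
u_2 = c_2 + 2.1213·q_1 = (-2.5000, -2.5000).
‖u_2‖ = 3.5355, so q_2 = (-0.7071, -0.7071).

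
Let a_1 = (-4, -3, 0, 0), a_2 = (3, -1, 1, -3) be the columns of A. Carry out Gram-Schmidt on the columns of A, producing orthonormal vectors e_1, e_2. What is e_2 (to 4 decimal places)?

e_2 = (0.3811, -0.5081, 0.2443, -0.7328)

a_1 = (-4, -3, 0, 0); ‖a_1‖ = 5.0000, so e_1 = (-0.8000, -0.6000, 0.0000, 0.0000).
e_1·a_2 = (-0.8000)·3 + (-0.6000)·(-1) + 0.0000·1 + 0.0000·(-3) = -1.8000.
u_2 = a_2 + 1.8000·e_1 = (1.5600, -2.0800, 1.0000, -3.0000).
‖u_2‖ = 4.0939, so e_2 = (0.3811, -0.5081, 0.2443, -0.7328).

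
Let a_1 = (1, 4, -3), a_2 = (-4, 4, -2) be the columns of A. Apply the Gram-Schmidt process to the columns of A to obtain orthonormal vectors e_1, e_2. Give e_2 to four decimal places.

e_2 = (-0.9672, 0.2537, 0.0159)

e_1 = a_1/‖a_1‖ = (1, 4, -3)/5.0990 = (0.1961, 0.7845, -0.5883).
r_{12} = e_1·a_2 = 3.5301.
u_2 = a_2 − 3.5301·e_1 = (-4.6923, 1.2308, 0.0769).
‖u_2‖ = 4.8516, so e_2 = (-0.9672, 0.2537, 0.0159).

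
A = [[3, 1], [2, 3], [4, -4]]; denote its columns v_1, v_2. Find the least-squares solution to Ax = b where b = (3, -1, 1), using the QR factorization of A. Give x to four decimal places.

x = (0.3660, -0.0553)

v_1 = (3, 2, 4); ‖v_1‖ = 5.3852, so q_1 = (0.5571, 0.3714, 0.7428).
q_1·v_2 = 0.5571·1 + 0.3714·3 + 0.7428·(-4) = -1.2999.
u_2 = v_2 + 1.2999·q_1 = (1.7241, 3.4828, -3.0345).
‖u_2‖ = 4.9306, so q_2 = (0.3497, 0.7064, -0.6154).
Qᵀb = (2.0426, -0.2728).
Back-substitute: x_2 = -0.2728/4.9306 = -0.0553.
x_1 = (2.0426 + 1.2999·(-0.0553))/5.3852 = 0.3660.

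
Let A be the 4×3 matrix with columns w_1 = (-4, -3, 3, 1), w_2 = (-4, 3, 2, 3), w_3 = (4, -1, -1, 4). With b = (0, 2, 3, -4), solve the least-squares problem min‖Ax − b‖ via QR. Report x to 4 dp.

x = (-0.2452, -0.0678, -0.7221)

w_1 = (-4, -3, 3, 1); ‖w_1‖ = 5.9161, so q_1 = (-0.6761, -0.5071, 0.5071, 0.1690).
q_1·w_2 = (-0.6761)·(-4) + (-0.5071)·3 + 0.5071·2 + 0.1690·3 = 2.7045.
u_2 = w_2 − 2.7045·q_1 = (-2.1714, 4.3714, 0.6286, 2.5429).
‖u_2‖ = 5.5395, so q_2 = (-0.3920, 0.7891, 0.1135, 0.4590).
q_1·w_3 = (-0.6761)·4 + (-0.5071)·(-1) + 0.5071·(-1) + 0.1690·4 = -2.0284; q_2·w_3 = (-0.3920)·4 + 0.7891·(-1) + 0.1135·(-1) + 0.4590·4 = -0.6344.
u_3 = w_3 + 2.0284·q_1 + 0.6344·q_2 = (2.3799, -1.5279, 0.1006, 4.6341).
‖u_3‖ = 5.4298, so q_3 = (0.4383, -0.2814, 0.0185, 0.8534).
Qᵀb = (-0.1690, 0.0825, -3.9210).
Back-substitute: x_3 = -3.9210/5.4298 = -0.7221.
x_2 = (0.0825 + 0.6344·(-0.7221))/5.5395 = -0.0678.
x_1 = (-0.1690 − 2.7045·(-0.0678) + 2.0284·(-0.7221))/5.9161 = -0.2452.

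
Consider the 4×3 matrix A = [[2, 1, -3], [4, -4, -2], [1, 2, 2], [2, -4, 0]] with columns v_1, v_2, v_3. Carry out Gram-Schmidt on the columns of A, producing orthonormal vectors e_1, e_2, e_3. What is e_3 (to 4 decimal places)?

v_1 = (2, 4, 1, 2); ‖v_1‖ = 5.0000, so e_1 = (0.4000, 0.8000, 0.2000, 0.4000).
e_1·v_2 = 0.4000·1 + 0.8000·(-4) + 0.2000·2 + 0.4000·(-4) = -4.0000.
u_2 = v_2 + 4.0000·e_1 = (2.6000, -0.8000, 2.8000, -2.4000).
‖u_2‖ = 4.5826, so e_2 = (0.5674, -0.1746, 0.6110, -0.5237).
e_1·v_3 = 0.4000·(-3) + 0.8000·(-2) + 0.2000·2 + 0.4000·0 = -2.4000; e_2·v_3 = 0.5674·(-3) + (-0.1746)·(-2) + 0.6110·2 + (-0.5237)·0 = -0.1309.
u_3 = v_3 + 2.4000·e_1 + 0.1309·e_2 = (-1.9657, -0.1029, 2.5600, 0.8914).
‖u_3‖ = 3.3501, so e_3 = (-0.5868, -0.0307, 0.7642, 0.2661).

e_3 = (-0.5868, -0.0307, 0.7642, 0.2661)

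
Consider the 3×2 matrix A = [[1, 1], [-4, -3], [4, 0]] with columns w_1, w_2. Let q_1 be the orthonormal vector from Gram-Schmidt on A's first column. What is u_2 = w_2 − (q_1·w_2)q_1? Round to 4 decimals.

q_1 = w_1/‖w_1‖ = (1, -4, 4)/5.7446 = (0.1741, -0.6963, 0.6963).
r_{12} = q_1·w_2 = 2.2630.
u_2 = w_2 − 2.2630·q_1 = (0.6061, -1.4242, -1.5758).

u_2 = (0.6061, -1.4242, -1.5758)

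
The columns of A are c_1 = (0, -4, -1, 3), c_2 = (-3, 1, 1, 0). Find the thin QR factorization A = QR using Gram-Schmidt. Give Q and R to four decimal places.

c_1 = (0, -4, -1, 3); ‖c_1‖ = 5.0990, so e_1 = (0.0000, -0.7845, -0.1961, 0.5883).
e_1·c_2 = 0.0000·(-3) + (-0.7845)·1 + (-0.1961)·1 + 0.5883·0 = -0.9806.
u_2 = c_2 + 0.9806·e_1 = (-3.0000, 0.2308, 0.8077, 0.5769).
‖u_2‖ = 3.1684, so e_2 = (-0.9469, 0.0728, 0.2549, 0.1821).

Q = [[0.0000, -0.9469], [-0.7845, 0.0728], [-0.1961, 0.2549], [0.5883, 0.1821]], R = [[5.0990, -0.9806], [0.0000, 3.1684]]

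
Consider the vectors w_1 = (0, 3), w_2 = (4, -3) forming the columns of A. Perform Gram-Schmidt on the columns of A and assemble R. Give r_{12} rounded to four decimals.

w_1 = (0, 3); ‖w_1‖ = 3.0000, so q_1 = (0.0000, 1.0000).
r_{12} = q_1·w_2 = -3.0000.

r_{12} = -3.0000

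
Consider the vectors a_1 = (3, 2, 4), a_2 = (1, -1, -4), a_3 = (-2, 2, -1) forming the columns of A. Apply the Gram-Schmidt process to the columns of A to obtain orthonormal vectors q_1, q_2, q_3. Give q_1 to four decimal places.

q_1 = (0.5571, 0.3714, 0.7428)

a_1 = (3, 2, 4); ‖a_1‖ = 5.3852, so q_1 = (0.5571, 0.3714, 0.7428).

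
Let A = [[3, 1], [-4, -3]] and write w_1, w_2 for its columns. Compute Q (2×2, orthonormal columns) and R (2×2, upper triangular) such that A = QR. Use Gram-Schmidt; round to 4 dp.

Q = [[0.6000, -0.8000], [-0.8000, -0.6000]], R = [[5.0000, 3.0000], [0.0000, 1.0000]]

w_1 = (3, -4); ‖w_1‖ = 5.0000, so e_1 = (0.6000, -0.8000).
e_1·w_2 = 0.6000·1 + (-0.8000)·(-3) = 3.0000.
u_2 = w_2 − 3.0000·e_1 = (-0.8000, -0.6000).
‖u_2‖ = 1.0000, so e_2 = (-0.8000, -0.6000).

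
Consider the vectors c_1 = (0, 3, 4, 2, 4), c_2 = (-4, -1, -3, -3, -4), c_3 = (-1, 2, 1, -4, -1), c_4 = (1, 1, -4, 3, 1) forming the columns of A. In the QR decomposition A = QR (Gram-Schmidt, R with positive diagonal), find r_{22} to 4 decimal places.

r_{22} = 4.5363

c_1 = (0, 3, 4, 2, 4); ‖c_1‖ = 6.7082, so q_1 = (0.0000, 0.4472, 0.5963, 0.2981, 0.5963).
q_1·c_2 = 0.0000·(-4) + 0.4472·(-1) + 0.5963·(-3) + 0.2981·(-3) + 0.5963·(-4) = -5.5156.
u_2 = c_2 + 5.5156·q_1 = (-4.0000, 1.4667, 0.2889, -1.3556, -0.7111).
r_{22} = ‖u_2‖ = 4.5363.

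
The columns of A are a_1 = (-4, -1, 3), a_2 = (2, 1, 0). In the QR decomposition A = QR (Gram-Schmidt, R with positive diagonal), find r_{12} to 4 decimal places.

r_{12} = -1.7650

e_1 = a_1/‖a_1‖ = (-4, -1, 3)/5.0990 = (-0.7845, -0.1961, 0.5883).
r_{12} = e_1·a_2 = -1.7650.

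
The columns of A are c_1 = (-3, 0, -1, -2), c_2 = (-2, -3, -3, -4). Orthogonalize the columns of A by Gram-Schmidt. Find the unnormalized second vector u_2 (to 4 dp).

c_1 = (-3, 0, -1, -2); ‖c_1‖ = 3.7417, so q_1 = (-0.8018, 0.0000, -0.2673, -0.5345).
q_1·c_2 = (-0.8018)·(-2) + 0.0000·(-3) + (-0.2673)·(-3) + (-0.5345)·(-4) = 4.5434.
u_2 = c_2 − 4.5434·q_1 = (1.6429, -3.0000, -1.7857, -1.5714).

u_2 = (1.6429, -3.0000, -1.7857, -1.5714)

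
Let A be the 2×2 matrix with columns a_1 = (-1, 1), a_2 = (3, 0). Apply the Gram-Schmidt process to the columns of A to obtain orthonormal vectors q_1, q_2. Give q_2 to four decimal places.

q_1 = a_1/‖a_1‖ = (-1, 1)/1.4142 = (-0.7071, 0.7071).
r_{12} = q_1·a_2 = -2.1213.
u_2 = a_2 + 2.1213·q_1 = (1.5000, 1.5000).
‖u_2‖ = 2.1213, so q_2 = (0.7071, 0.7071).

q_2 = (0.7071, 0.7071)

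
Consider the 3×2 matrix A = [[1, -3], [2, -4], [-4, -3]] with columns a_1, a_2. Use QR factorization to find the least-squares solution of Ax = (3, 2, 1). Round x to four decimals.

x = (0.1711, -0.5933)

a_1 = (1, 2, -4); ‖a_1‖ = 4.5826, so e_1 = (0.2182, 0.4364, -0.8729).
e_1·a_2 = 0.2182·(-3) + 0.4364·(-4) + (-0.8729)·(-3) = 0.2182.
u_2 = a_2 − 0.2182·e_1 = (-3.0476, -4.0952, -2.8095).
‖u_2‖ = 5.8269, so e_2 = (-0.5230, -0.7028, -0.4822).
Qᵀb = (0.6547, -3.4569).
Back-substitute: x_2 = -3.4569/5.8269 = -0.5933.
x_1 = (0.6547 − 0.2182·(-0.5933))/4.5826 = 0.1711.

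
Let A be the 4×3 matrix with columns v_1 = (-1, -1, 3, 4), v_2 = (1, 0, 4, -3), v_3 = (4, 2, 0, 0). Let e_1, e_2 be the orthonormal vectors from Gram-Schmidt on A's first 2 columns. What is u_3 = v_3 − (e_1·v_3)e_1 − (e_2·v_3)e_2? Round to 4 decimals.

u_3 = (3.6377, 1.7832, 0.0685, 1.3039)

e_1 = v_1/‖v_1‖ = (-1, -1, 3, 4)/5.1962 = (-0.1925, -0.1925, 0.5774, 0.7698).
r_{12} = e_1·v_2 = -0.1925.
u_2 = v_2 + 0.1925·e_1 = (0.9630, -0.0370, 4.1111, -2.8519).
‖u_2‖ = 5.0954, so e_2 = (0.1890, -0.0073, 0.8068, -0.5597).
r_{13} = e_1·v_3 = -1.1547; r_{23} = e_2·v_3 = 0.7414.
u_3 = v_3 + 1.1547·e_1 − 0.7414·e_2 = (3.6377, 1.7832, 0.0685, 1.3039).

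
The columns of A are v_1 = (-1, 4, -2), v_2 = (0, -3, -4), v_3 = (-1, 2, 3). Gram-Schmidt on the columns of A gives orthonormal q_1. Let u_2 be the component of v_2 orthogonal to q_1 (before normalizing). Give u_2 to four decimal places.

v_1 = (-1, 4, -2); ‖v_1‖ = 4.5826, so q_1 = (-0.2182, 0.8729, -0.4364).
q_1·v_2 = (-0.2182)·0 + 0.8729·(-3) + (-0.4364)·(-4) = -0.8729.
u_2 = v_2 + 0.8729·q_1 = (-0.1905, -2.2381, -4.3810).

u_2 = (-0.1905, -2.2381, -4.3810)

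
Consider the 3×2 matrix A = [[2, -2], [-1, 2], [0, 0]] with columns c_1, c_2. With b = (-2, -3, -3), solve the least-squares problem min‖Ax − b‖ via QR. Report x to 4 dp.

x = (-5.0000, -4.0000)

c_1 = (2, -1, 0); ‖c_1‖ = 2.2361, so e_1 = (0.8944, -0.4472, 0.0000).
e_1·c_2 = 0.8944·(-2) + (-0.4472)·2 + 0.0000·0 = -2.6833.
u_2 = c_2 + 2.6833·e_1 = (0.4000, 0.8000, 0.0000).
‖u_2‖ = 0.8944, so e_2 = (0.4472, 0.8944, 0.0000).
Qᵀb = (-0.4472, -3.5777).
Back-substitute: x_2 = -3.5777/0.8944 = -4.0000.
x_1 = (-0.4472 + 2.6833·(-4.0000))/2.2361 = -5.0000.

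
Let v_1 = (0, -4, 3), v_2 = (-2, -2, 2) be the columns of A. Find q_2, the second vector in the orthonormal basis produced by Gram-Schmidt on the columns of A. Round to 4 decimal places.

q_2 = (-0.9806, 0.1177, 0.1569)

v_1 = (0, -4, 3); ‖v_1‖ = 5.0000, so q_1 = (0.0000, -0.8000, 0.6000).
q_1·v_2 = 0.0000·(-2) + (-0.8000)·(-2) + 0.6000·2 = 2.8000.
u_2 = v_2 − 2.8000·q_1 = (-2.0000, 0.2400, 0.3200).
‖u_2‖ = 2.0396, so q_2 = (-0.9806, 0.1177, 0.1569).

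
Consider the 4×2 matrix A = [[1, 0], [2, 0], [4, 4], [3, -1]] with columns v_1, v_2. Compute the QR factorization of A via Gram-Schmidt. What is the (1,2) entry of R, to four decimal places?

r_{12} = 2.3735

v_1 = (1, 2, 4, 3); ‖v_1‖ = 5.4772, so e_1 = (0.1826, 0.3651, 0.7303, 0.5477).
r_{12} = e_1·v_2 = 2.3735.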